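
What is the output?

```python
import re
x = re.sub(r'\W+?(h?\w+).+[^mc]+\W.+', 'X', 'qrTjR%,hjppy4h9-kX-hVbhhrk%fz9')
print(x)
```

Each match is replaced by 'X'.

qrTjRX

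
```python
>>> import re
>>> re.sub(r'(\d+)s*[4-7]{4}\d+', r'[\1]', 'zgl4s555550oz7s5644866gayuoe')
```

'zgl[4]oz[7]gayuoe'

The pattern matches one or more of a digit (captured); then zero or more of the literal 's', then exactly 4 of a character in [4-7], then one or more of a digit.
Matches: at [3:11] → '4s555550'; at [13:22] → '7s5644866'.
The replacement refers to a captured group, so each match is rewritten using its own captured text.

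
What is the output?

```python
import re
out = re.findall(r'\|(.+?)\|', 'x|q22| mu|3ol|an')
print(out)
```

['q22', '3ol']

Because the quantifier is non-greedy, it stops expanding at the earliest point where the rest of the pattern can succeed.
Scanning left to right: at [1:6] match '|q22|', group 1 = 'q22'; at [9:14] match '|3ol|', group 1 = '3ol'.
One capturing group, so `findall` returns just the captured substring from each match — 2 in all.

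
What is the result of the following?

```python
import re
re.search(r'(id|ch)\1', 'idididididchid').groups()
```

The backreference `\1` re-matches whatever the first group consumed, character for character.
`re.search` tries every starting position until one works.
The match spans [0:4] → 'idid'.
Captured: group 1 = 'id'.

('id',)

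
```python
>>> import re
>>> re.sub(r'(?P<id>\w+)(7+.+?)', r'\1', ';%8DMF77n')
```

';%8DMF7'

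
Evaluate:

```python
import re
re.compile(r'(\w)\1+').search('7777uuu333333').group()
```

'7777'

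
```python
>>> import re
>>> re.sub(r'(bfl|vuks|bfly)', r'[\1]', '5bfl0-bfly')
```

'5[bfl]0-[bfl]y'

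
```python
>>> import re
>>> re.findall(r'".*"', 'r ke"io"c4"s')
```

['"io"c4"']

Matches: at [4:11] → '"io"c4"'.
With no groups in the pattern, `findall` gives back each whole match — 1 here.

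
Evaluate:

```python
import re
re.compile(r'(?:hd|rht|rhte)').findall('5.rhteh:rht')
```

['rht', 'rht']

Alternation isn't longest-match — the leftmost alternative that fits at this position is chosen.
With no groups in the pattern, `findall` gives back each whole match — 2 here.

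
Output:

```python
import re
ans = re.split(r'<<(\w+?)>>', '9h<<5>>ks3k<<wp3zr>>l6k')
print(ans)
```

['9h', '5', 'ks3k', 'wp3zr', 'l6k']

Because the pattern has a capturing group, `split` also inserts each captured text between the pieces.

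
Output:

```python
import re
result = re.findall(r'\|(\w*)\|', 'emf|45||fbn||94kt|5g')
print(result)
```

Matches: at [3:7] match '|45|', group 1 = '45'; at [7:12] match '|fbn|', group 1 = 'fbn'; at [12:18] match '|94kt|', group 1 = '94kt'.
Because there's exactly one group, `findall` drops the full match and keeps group 1 from each hit.

['45', 'fbn', '94kt']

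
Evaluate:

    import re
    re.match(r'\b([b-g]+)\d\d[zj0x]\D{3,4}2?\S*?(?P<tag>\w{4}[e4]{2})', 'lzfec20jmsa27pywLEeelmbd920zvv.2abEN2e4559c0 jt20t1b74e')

None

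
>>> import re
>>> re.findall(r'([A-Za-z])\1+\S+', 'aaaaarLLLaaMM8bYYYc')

['a']

The backreference `\1` re-matches whatever the first group consumed, character for character.
Walking the string: at [0:19] match 'aaaaarLLLaaMM8bYYYc', group 1 = 'a'.
One capturing group, so `findall` returns just the captured substring from the one match — 1 in all.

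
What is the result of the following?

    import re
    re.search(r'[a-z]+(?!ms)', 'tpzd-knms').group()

A negative assertion filters positions out without eating any characters.
`re.search` scans for the first position where the pattern succeeds.
The match spans [0:4] → 'tpzd'.

'tpzd'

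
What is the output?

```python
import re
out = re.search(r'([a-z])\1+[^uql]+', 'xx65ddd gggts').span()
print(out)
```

(0, 13)

A backreference is literal: `\1` must see the identical characters the first group matched.
The match spans [0:13] → 'xx65ddd gggts'.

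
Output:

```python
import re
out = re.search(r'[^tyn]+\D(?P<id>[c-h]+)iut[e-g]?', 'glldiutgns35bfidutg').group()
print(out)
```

Pattern: one or more of any character except [tyn], then a non-digit; then one or more of a character in [c-h] (captured as 'id'); then the literal 'iut', then optionally a character in [e-g].
`re.search` scans for the first position where the pattern succeeds.
The match spans [0:8] → 'glldiutg'.
Captured: group 1 = 'd'.

glldiutg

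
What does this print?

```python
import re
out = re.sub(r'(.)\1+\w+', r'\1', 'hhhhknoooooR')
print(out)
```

A backreference is literal: `\1` must see the identical characters the first group matched.
Matches: at [0:12] → 'hhhhknoooooR'.
The replacement refers to a captured group, so each match is rewritten using its own captured text.

h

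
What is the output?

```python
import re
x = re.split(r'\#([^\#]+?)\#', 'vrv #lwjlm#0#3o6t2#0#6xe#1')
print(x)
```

['vrv ', 'lwjlm', '0', '3o6t2', '0', '6xe', '1']

Because the pattern has a capturing group, `split` also inserts each captured text between the pieces.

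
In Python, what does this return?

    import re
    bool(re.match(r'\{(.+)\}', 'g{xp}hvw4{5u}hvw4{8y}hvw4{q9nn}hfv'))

`match` is anchored at position 0; if the pattern doesn't fit there, it returns None.
Here the string doesn't start with a match, so the call returns None, and `bool(None)` is False.

False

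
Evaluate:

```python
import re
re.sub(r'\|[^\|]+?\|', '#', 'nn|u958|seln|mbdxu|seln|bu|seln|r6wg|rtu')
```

`sub` substitutes '#' at each match site.

'nn#seln#seln#seln#rtu'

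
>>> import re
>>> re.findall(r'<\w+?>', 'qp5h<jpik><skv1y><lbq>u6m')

Since nothing is captured, `findall` lists the 3 matched substrings directly.

['<jpik>', '<skv1y>', '<lbq>']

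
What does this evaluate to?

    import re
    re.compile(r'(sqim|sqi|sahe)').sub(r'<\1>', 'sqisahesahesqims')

'<sqi><sahe><sahe><sqim>s'

`|` is ordered: at each position the engine commits to the first alternative that works.
Matches: at [0:3] → 'sqi'; at [3:7] → 'sahe'; at [7:11] → 'sahe'; at [11:15] → 'sqim'.
Each match is replaced using the text its own group 1 captured.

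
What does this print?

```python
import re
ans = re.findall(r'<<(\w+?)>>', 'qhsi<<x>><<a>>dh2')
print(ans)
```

Matches: at [4:9] match '<<x>>', group 1 = 'x'; at [9:14] match '<<a>>', group 1 = 'a'.
One capturing group, so `findall` returns just the captured substring from each match — 2 in all.

['x', 'a']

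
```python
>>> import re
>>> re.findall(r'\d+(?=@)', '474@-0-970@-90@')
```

['474', '970', '90']

Because the assertion is zero-width, the text it checks is not consumed and won't appear in the result.
No capturing groups, so `findall` returns the 3 full match strings.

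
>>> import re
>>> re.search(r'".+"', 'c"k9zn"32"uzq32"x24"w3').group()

`re.search` tries every starting position until one works.
The match spans [1:20] → '"k9zn"32"uzq32"x24"'.

'"k9zn"32"uzq32"x24"'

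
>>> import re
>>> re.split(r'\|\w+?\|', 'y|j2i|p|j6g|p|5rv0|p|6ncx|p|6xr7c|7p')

Matches to split on: at [1:6] → '|j2i|'; at [7:12] → '|j6g|'; at [13:19] → '|5rv0|'; at [20:26] → '|6ncx|'; at [27:34] → '|6xr7c|'.
The string is cut at each match, leaving 6 pieces.

['y', 'p', 'p', 'p', 'p', '7p']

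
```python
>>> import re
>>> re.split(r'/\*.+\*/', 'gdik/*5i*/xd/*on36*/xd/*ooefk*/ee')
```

The string is cut at each match, leaving 2 pieces.

['gdik', 'ee']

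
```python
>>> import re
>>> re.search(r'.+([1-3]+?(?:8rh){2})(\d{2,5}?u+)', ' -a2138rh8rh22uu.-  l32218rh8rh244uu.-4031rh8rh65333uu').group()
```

' -a2138rh8rh22uu.-  l32218rh8rh244uu'

The pattern matches one or more of any character; then one or more of a character in [1-3] (lazy), then the literal '8rh' repeated 2 times (captured); then 2 to 5 of a digit (lazy), then one or more of a literal 'u' (captured).
The match spans [0:36] → ' -a2138rh8rh22uu.-  l32218rh8rh244uu'.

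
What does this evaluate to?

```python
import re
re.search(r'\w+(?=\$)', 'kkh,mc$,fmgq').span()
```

(4, 6)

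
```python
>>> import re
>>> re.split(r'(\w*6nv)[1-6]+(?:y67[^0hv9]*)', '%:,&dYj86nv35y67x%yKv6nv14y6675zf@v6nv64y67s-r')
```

['%:,&', 'dYj86nv', 'v6nv14y6675zf@', 'v6nv', '']

This matches zero or more of a word character, then the literal '6nv' (captured); then one or more of a character in [1-6]; then the literal 'y67', then zero or more of any character except [0hv9] (non-capturing group).
Matches to split on: at [4:20] → 'dYj86nv35y67x%yK'; at [34:46] → 'v6nv64y67s-r'.
`re.split` interleaves the captured-group text with the surrounding fragments.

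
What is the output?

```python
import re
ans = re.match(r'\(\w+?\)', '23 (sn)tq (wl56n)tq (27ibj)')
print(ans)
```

None

`re.match` only tries the pattern at the start of the string.
Here position 0 doesn't satisfy it, so the call returns None.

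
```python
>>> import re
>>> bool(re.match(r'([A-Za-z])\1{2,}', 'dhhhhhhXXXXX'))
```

False

`\1` is not a pattern — it's the concrete string captured by group 1, re-applied verbatim.
`re.match` only tries the pattern at the start of the string.
Here position 0 doesn't satisfy it, so the call returns None, and `bool(None)` is False.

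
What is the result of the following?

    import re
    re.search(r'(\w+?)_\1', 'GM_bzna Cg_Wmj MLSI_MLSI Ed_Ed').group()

A backreference is literal: `\1` must see the identical characters the first group matched.
`re.search` scans for the first position where the pattern succeeds.
The match spans [15:24] → 'MLSI_MLSI'.
Captured: group 1 = 'MLSI'.

'MLSI_MLSI'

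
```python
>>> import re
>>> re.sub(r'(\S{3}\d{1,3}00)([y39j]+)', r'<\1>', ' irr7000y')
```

' <irr7000>'

The pattern matches exactly 3 of a non-whitespace character, then 1 to 3 of a digit, then the literal '00' (captured); then one or more of one of [y39j] (captured).
Matches: at [1:9] → 'irr7000y'.
Each match is replaced using the text its own group 1 captured.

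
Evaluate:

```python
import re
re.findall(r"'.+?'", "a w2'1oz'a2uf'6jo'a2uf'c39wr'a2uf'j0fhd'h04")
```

With the lazy modifier that quantifier settles for the fewest repetitions that let the rest of the pattern succeed (the atoms after it are unaffected and can still be greedy).
Since nothing is captured, `findall` lists the 4 matched substrings directly.

["'1oz'", "'6jo'", "'c39wr'", "'j0fhd'"]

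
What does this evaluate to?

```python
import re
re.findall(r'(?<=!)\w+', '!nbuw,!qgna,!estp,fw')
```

['nbuw', 'qgna', 'estp']

The positive lookaround only admits positions where the adjacent text matches; those characters stay outside the span.
No capturing groups, so `findall` returns the 3 full match strings.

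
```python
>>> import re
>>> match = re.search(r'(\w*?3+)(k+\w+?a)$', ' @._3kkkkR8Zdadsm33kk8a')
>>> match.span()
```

(3, 23)

The pattern matches zero or more of a word character (lazy), then one or more of the literal '3' (captured); then one or more of a literal 'k', then one or more of a word character (lazy), then the literal 'a' (captured); then anchored at the end.
`re.search` scans for the first position where the pattern succeeds.
The match spans [3:23] → '_3kkkkR8Zdadsm33kk8a'.
Captured: group 1 = '_3', group 2 = 'kkkkR8Zdadsm33kk8a'.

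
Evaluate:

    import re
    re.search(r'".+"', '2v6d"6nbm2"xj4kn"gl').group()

'"6nbm2"xj4kn"'

`search` walks the string left to right and returns the first match it finds.
The match spans [4:17] → '"6nbm2"xj4kn"'.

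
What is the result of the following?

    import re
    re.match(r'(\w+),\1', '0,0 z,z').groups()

A backreference is literal: `\1` must see the identical characters the first group matched.
`re.match` won't scan ahead — the pattern has to work from the very first character.
The match spans [0:3] → '0,0'.
Captured: group 1 = '0'.

('0',)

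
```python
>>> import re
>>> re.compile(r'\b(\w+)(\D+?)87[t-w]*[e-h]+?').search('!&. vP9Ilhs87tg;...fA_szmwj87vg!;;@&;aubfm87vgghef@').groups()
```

('vP9Ilhs87tg', ';...fA_szmwj')

This matches a word boundary (`\b`, zero-width); then one or more of a word character (captured); then one or more of a non-digit (lazy) (captured); then the literal '87', then zero or more of a character in [t-w], then one or more of a character in [e-h] (lazy).
`search` walks the string left to right and returns the first match it finds.
The match spans [4:31] → 'vP9Ilhs87tg;...fA_szmwj87vg'.
Captured: group 1 = 'vP9Ilhs87tg', group 2 = ';...fA_szmwj'.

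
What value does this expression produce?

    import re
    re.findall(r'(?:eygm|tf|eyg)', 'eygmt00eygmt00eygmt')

`|` is ordered: at each position the engine commits to the first alternative that works.
Since nothing is captured, `findall` lists the 3 matched substrings directly.

['eygm', 'eygm', 'eygm']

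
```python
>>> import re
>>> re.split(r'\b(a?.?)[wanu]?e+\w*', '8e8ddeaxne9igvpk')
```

['', '8', '']

This matches a word boundary (`\b`, zero-width); then optionally the literal 'a', then optionally any character (captured); then optionally one of [wanu], then one or more of a literal 'e', then zero or more of a word character.
Matches to split on: at [0:16] → '8e8ddeaxne9igvpk'.
`re.split` interleaves the captured-group text with the surrounding fragments.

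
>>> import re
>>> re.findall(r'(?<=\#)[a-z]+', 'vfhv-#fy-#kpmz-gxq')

['fy', 'kpmz']

The positive lookaround only admits positions where the adjacent text matches; those characters stay outside the span.
Scanning left to right: at [6:8] → 'fy'; at [10:14] → 'kpmz'.
No capturing groups, so `findall` returns the 2 full match strings.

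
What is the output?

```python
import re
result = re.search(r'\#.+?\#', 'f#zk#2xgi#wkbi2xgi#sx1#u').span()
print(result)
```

A `+?`/`*?`/`{m,n}?` starts at its minimum and grows only as far as needed for what follows to match.
`search` walks the string left to right and returns the first match it finds.
The match spans [1:5] → '#zk#'.

(1, 5)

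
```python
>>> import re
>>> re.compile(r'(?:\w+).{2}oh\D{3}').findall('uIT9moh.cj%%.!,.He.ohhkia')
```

['uIT9moh.cj', 'He.ohhki']

This matches one or more of a word character (non-capturing group); then exactly 2 of any character, then the literal 'oh', then exactly 3 of a non-digit.
Matches: at [0:10] → 'uIT9moh.cj'; at [16:24] → 'He.ohhki'.
Since nothing is captured, `findall` lists the 2 matched substrings directly.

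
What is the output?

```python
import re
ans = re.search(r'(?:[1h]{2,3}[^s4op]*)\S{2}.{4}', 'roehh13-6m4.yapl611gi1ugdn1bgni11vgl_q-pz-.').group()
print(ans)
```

hh13-6m4.yapl

Pattern: 2 to 3 of one of [1h], then zero or more of any character except [s4op] (non-capturing group); then exactly 2 of a non-whitespace character, then exactly 4 of any character.
`re.search` tries every starting position until one works.
The match spans [3:16] → 'hh13-6m4.yapl'.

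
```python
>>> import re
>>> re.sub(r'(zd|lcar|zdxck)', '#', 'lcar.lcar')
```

Matches: at [0:4] → 'lcar'; at [5:9] → 'lcar'.
`sub` substitutes '#' at each match site.

'#.#'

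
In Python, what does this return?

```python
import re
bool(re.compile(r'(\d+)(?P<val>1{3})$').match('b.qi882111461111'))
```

False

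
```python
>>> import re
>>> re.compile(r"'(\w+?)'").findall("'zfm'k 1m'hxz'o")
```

['zfm', 'hxz']

Walking the string: at [0:5] match "'zfm'", group 1 = 'zfm'; at [9:14] match "'hxz'", group 1 = 'hxz'.
`findall` collects group 1 from each match (2 total).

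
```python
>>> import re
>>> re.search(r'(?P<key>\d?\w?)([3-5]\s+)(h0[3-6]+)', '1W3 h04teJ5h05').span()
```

(0, 7)

The pattern matches optionally a digit, then optionally a word character (captured as 'key'); then a character in [3-5], then one or more of whitespace (captured); then the literal 'h0', then one or more of a character in [3-6] (captured).
`re.search` scans for the first position where the pattern succeeds.
The match spans [0:7] → '1W3 h04'.
Captured: group 1 = '1W', group 2 = '3 ', group 3 = 'h04'.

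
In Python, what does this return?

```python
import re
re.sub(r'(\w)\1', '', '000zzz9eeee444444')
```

`\1` has to match the exact text group 1 already captured.
`sub` substitutes '' at each match site.

'0z9'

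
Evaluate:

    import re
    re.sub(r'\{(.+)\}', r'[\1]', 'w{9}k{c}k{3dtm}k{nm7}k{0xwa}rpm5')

Matches: at [1:28] → '{9}k{c}k{3dtm}k{nm7}k{0xwa}'.
`\1` in the replacement pulls in group 1's text for each match.

'w[9}k{c}k{3dtm}k{nm7}k{0xwa]rpm5'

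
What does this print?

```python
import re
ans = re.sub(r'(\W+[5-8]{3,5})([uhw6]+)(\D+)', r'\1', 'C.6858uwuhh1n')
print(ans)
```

C.68581n

Each match is replaced using the text its own group 1 captured.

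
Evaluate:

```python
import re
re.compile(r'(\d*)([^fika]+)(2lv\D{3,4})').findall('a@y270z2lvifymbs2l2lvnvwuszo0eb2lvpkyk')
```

Pattern: zero or more of a digit (captured); then one or more of any character except [fika] (captured); then the literal '2lv', then 3 to 4 of a non-digit (captured).
Multiple groups make `findall` return tuples — one 3-tuple for each match.

[('', '@y270z', '2lvifym'), ('', 'bs2l2lvnvwuszo0eb', '2lvpkyk')]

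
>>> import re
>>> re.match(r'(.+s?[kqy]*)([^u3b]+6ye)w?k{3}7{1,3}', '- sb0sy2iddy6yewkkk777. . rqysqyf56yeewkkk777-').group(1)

'- sb0sy2idd'

Pattern: one or more of any character, then optionally a literal 's', then zero or more of one of [kqy] (captured); then one or more of any character except [u3b], then the literal '6ye' (captured); then optionally a literal 'w', then exactly 3 of the literal 'k', then 1 to 3 of the literal '7'.
`re.match` won't scan ahead — the pattern has to work from the very first character.
The match spans [0:22] → '- sb0sy2iddy6yewkkk777'.
Captured: group 1 = '- sb0sy2idd', group 2 = 'y6ye'.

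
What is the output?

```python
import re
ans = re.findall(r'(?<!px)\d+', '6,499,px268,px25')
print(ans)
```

['6', '499', '68', '5']

Because the assertion is negative and zero-width, positions next to the forbidden text are skipped.
Matches: at [0:1] → '6'; at [2:5] → '499'; at [9:11] → '68'; at [15:16] → '5'.
No capturing groups, so `findall` returns the 4 full match strings.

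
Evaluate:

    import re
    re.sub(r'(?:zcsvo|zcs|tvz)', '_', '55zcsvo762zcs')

'55_762_'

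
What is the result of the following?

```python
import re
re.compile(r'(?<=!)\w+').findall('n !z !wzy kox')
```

['z', 'wzy']

The `(?=…)`/`(?<=…)` assertion just peeks at neighbouring text; it doesn't advance the match position.
`findall` yields the raw match text (2 of them) because the pattern has no groups.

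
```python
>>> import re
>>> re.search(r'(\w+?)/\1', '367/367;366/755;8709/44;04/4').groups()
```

('367',)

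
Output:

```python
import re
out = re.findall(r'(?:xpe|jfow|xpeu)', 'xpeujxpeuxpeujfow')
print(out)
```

['xpe', 'xpe', 'xpe', 'jfow']

Alternation isn't longest-match — the leftmost alternative that fits at this position is chosen.
Walking the string: at [0:3] → 'xpe'; at [5:8] → 'xpe'; at [9:12] → 'xpe'; at [13:17] → 'jfow'.
Since nothing is captured, `findall` lists the 4 matched substrings directly.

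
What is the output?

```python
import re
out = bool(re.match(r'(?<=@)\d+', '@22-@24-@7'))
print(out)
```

With `match`, the pattern is implicitly anchored at the beginning.
Here the pattern fails at index 0, so the call returns None, and `bool(None)` is False.

False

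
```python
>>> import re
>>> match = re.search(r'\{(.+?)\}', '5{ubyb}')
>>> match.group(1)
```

The match spans [1:7] → '{ubyb}'.
Captured: group 1 = 'ubyb'.

'ubyb'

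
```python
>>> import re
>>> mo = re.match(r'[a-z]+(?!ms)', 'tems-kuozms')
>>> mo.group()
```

'tems'

Because the assertion is negative and zero-width, positions next to the forbidden text are skipped.
With `match`, the pattern is implicitly anchored at the beginning.
The match spans [0:4] → 'tems'.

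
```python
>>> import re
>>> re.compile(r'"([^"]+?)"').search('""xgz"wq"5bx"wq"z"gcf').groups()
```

`re.search` scans for the first position where the pattern succeeds.
The match spans [1:6] → '"xgz"'.
Captured: group 1 = 'xgz'.

('xgz',)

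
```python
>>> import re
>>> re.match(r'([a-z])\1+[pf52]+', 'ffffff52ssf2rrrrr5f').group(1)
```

`\1` has to match the exact text group 1 already captured.
`re.match` only tries the pattern at the start of the string.
The match spans [0:8] → 'ffffff52'.
Captured: group 1 = 'f'.

'f'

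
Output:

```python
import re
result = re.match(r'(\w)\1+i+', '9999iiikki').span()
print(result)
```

(0, 7)

`\1` is not a pattern — it's the concrete string captured by group 1, re-applied verbatim.
`re.match` won't scan ahead — the pattern has to work from the very first character.
The match spans [0:7] → '9999iii'.
Captured: group 1 = '9'.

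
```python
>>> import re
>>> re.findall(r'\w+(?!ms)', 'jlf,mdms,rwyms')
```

['jlf', 'mdms', 'rwyms']

Because the assertion is negative and zero-width, positions next to the forbidden text are skipped.
Scanning left to right: at [0:3] → 'jlf'; at [4:8] → 'mdms'; at [9:14] → 'rwyms'.
Since nothing is captured, `findall` lists the 3 matched substrings directly.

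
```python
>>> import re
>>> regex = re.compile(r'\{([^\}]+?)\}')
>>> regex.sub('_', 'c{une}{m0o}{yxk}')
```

Each match is replaced by '_'.

'c___'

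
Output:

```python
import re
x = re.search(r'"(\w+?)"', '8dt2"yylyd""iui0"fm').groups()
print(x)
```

Unlike `match`, `search` isn't anchored — it looks for the pattern anywhere in the string.
The match spans [4:11] → '"yylyd"'.
Captured: group 1 = 'yylyd'.

('yylyd',)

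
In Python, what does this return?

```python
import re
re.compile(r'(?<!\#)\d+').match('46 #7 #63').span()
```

`match` is anchored at position 0; if the pattern doesn't fit there, it returns None.
The match spans [0:2] → '46'.

(0, 2)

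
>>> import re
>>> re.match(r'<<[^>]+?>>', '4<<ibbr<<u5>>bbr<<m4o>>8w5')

`re.match` won't scan ahead — the pattern has to work from the very first character.
Here position 0 doesn't satisfy it, so the call returns None.

None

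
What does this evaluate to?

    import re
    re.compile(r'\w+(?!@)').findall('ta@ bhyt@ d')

Because the assertion is negative and zero-width, positions next to the forbidden text are skipped.
Walking the string: at [0:1] → 't'; at [4:7] → 'bhy'; at [10:11] → 'd'.
No capturing groups, so `findall` returns the 3 full match strings.

['t', 'bhy', 'd']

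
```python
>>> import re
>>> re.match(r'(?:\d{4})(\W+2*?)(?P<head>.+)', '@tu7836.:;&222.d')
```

None

With `match`, the pattern is implicitly anchored at the beginning.
Here the pattern fails at index 0, so the call returns None.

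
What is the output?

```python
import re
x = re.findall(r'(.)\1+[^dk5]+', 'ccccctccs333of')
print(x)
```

After group 1 captures some text, `\1` only succeeds where that same text appears again.
Matches: at [0:14] match 'ccccctccs333of', group 1 = 'c'.
With a single group, `findall` returns only what that group captured — 1 item.

['c']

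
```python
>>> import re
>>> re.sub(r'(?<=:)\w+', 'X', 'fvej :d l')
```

The lookaround is zero-width — it requires the adjacent text to match without consuming it, so the asserted text isn't part of the match.
Matches: at [6:7] → 'd'.
`sub` substitutes 'X' at each match site.

'fvej :X l'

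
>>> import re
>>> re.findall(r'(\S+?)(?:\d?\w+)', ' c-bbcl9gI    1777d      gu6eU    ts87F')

The pattern matches one or more of a non-whitespace character (lazy) (captured); then optionally a digit, then one or more of a word character (non-capturing group).
Scanning left to right: at [1:10] match 'c-bbcl9gI', group 1 = 'c-'; at [14:19] match '1777d', group 1 = '1'; at [25:30] match 'gu6eU', group 1 = 'g'; at [34:39] match 'ts87F', group 1 = 't'.
One capturing group, so `findall` returns just the captured substring from each match — 4 in all.

['c-', '1', 'g', 't']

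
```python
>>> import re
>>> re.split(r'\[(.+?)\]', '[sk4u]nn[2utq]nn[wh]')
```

['', 'sk4u', 'nn', '2utq', 'nn', 'wh', '']

`re.split` interleaves the captured-group text with the surrounding fragments.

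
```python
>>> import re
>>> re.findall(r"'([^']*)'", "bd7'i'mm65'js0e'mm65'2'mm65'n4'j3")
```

Scanning left to right: at [3:6] match "'i'", group 1 = 'i'; at [10:16] match "'js0e'", group 1 = 'js0e'; at [20:23] match "'2'", group 1 = '2'; at [27:31] match "'n4'", group 1 = 'n4'.
`findall` collects group 1 from each match (4 total).

['i', 'js0e', '2', 'n4']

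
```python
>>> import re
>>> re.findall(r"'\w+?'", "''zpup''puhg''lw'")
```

No capturing groups, so `findall` returns the 3 full match strings.

["'zpup'", "'puhg'", "'lw'"]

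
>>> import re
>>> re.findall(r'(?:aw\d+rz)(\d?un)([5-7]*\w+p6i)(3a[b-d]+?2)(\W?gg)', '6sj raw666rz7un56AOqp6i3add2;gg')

[('7un', '56AOqp6i', '3add2', ';gg')]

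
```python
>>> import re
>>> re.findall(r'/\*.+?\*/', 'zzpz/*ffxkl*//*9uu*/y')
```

['/*ffxkl*/', '/*9uu*/']

Since nothing is captured, `findall` lists the 2 matched substrings directly.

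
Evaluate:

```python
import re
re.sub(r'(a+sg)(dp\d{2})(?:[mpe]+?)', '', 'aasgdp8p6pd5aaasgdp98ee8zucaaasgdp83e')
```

A `+?`/`*?`/`{m,n}?` starts at its minimum and grows only as far as needed for what follows to match.
`sub` substitutes '' at each match site.

'aasgdp8p6pd5e8zuc'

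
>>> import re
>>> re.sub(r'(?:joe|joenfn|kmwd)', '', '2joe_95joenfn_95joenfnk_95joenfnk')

Alternation tries branches left to right and keeps the first one that lets the overall match succeed at that position.
Matches: at [1:4] → 'joe'; at [7:10] → 'joe'; at [16:19] → 'joe'; at [26:29] → 'joe'.
`sub` substitutes '' at each match site.

'2_95nfn_95nfnk_95nfnk'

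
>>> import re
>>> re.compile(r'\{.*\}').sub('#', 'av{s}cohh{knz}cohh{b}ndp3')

`sub` substitutes '#' at each match site.

'av#ndp3'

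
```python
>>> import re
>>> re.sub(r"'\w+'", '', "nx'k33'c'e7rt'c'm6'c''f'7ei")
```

"nxccc'7ei"

Matches: at [2:7] → "'k33'"; at [8:14] → "'e7rt'"; at [15:19] → "'m6'"; at [21:24] → "'f'".
Every occurrence is swapped for ''.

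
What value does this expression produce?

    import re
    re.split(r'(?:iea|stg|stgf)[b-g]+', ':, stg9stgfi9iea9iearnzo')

Each match becomes a cut point; 2 segments remain.

[':, stg9', 'i9iea9iearnzo']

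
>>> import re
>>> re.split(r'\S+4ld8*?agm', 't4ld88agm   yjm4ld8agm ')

Pattern: one or more of a non-whitespace character, then the literal '4ld'; then zero or more of a literal '8' (lazy), then the literal 'agm'.
Matches to split on: at [0:9] → 't4ld88agm'; at [12:22] → 'yjm4ld8agm'.
Each match becomes a cut point; 3 segments remain.

['', '   ', ' ']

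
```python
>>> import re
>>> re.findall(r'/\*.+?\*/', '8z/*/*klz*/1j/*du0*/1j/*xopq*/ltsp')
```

['/*/*klz*/', '/*du0*/', '/*xopq*/']

Lazy quantifiers expand one character at a time until the remainder of the pattern can match.
Matches: at [2:11] → '/*/*klz*/'; at [13:20] → '/*du0*/'; at [22:30] → '/*xopq*/'.
No capturing groups, so `findall` returns the 3 full match strings.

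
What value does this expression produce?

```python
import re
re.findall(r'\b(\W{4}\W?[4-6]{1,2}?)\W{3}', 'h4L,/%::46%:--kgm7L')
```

This matches a word boundary (`\b`, zero-width); then exactly 4 of a non-word character, then optionally a non-word character, then 1 to 2 of a character in [4-6] (lazy) (captured); then exactly 3 of a non-word character.
One capturing group, so `findall` returns just the captured substring from the one match — 1 in all.

[',/%::46']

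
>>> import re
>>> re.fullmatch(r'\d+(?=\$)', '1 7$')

The lookaround is zero-width — it requires the adjacent text to match without consuming it, so the asserted text isn't part of the match.
`re.fullmatch` requires the pattern to consume the entire string.
Here there's no way to consume every character, so the call returns None.

None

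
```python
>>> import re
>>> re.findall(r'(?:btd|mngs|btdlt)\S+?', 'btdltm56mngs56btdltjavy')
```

`|` is ordered: at each position the engine commits to the first alternative that works.
Scanning left to right: at [0:4] → 'btdl'; at [8:13] → 'mngs5'; at [14:18] → 'btdl'.
`findall` yields the raw match text (3 of them) because the pattern has no groups.

['btdl', 'mngs5', 'btdl']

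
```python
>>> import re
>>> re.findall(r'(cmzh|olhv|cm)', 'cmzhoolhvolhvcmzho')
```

Alternation isn't longest-match — the leftmost alternative that fits at this position is chosen.
Walking the string: at [0:4] match 'cmzh', group 1 = 'cmzh'; at [5:9] match 'olhv', group 1 = 'olhv'; at [9:13] match 'olhv', group 1 = 'olhv'; at [13:17] match 'cmzh', group 1 = 'cmzh'.
Because there's exactly one group, `findall` drops the full match and keeps group 1 from each hit.

['cmzh', 'olhv', 'olhv', 'cmzh']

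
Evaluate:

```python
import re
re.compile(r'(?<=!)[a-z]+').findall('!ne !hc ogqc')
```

The positive lookaround only admits positions where the adjacent text matches; those characters stay outside the span.
Scanning left to right: at [1:3] → 'ne'; at [5:7] → 'hc'.
With no groups in the pattern, `findall` gives back each whole match — 2 here.

['ne', 'hc']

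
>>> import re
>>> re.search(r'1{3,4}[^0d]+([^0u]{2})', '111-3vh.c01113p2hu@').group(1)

'.c'

This matches 3 to 4 of a literal '1'; then one or more of any character except [0d]; then exactly 2 of any character except [0u] (captured).
`re.search` scans for the first position where the pattern succeeds.
The match spans [0:9] → '111-3vh.c'.
Captured: group 1 = '.c'.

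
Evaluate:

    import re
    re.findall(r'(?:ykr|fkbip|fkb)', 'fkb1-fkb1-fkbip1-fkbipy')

['fkb', 'fkb', 'fkbip', 'fkbip']

Branches in `(...|...)` are attempted left-to-right; the first branch that allows the whole pattern to succeed is taken.
Scanning left to right: at [0:3] → 'fkb'; at [5:8] → 'fkb'; at [10:15] → 'fkbip'; at [17:22] → 'fkbip'.
With no groups in the pattern, `findall` gives back each whole match — 4 here.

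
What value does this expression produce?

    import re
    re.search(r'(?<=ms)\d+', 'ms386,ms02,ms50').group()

The positive lookaround only admits positions where the adjacent text matches; those characters stay outside the span.
The match spans [2:5] → '386'.

'386'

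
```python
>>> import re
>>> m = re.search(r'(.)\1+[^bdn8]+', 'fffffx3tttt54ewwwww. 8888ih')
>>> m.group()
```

`\1` has to match the exact text group 1 already captured.
The match spans [0:21] → 'fffffx3tttt54ewwwww. '.

'fffffx3tttt54ewwwww. '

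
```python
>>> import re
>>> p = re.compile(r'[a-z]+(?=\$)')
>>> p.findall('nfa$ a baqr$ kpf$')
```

Lookahead/lookbehind check context without consuming it, so the matched span excludes the asserted characters.
Walking the string: at [0:3] → 'nfa'; at [7:11] → 'baqr'; at [13:16] → 'kpf'.
Since nothing is captured, `findall` lists the 3 matched substrings directly.

['nfa', 'baqr', 'kpf']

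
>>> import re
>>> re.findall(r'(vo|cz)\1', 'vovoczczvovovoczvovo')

`\1` has to match the exact text group 1 already captured.
Matches: at [0:4] match 'vovo', group 1 = 'vo'; at [4:8] match 'czcz', group 1 = 'cz'; at [8:12] match 'vovo', group 1 = 'vo'; at [16:20] match 'vovo', group 1 = 'vo'.
One capturing group, so `findall` returns just the captured substring from each match — 4 in all.

['vo', 'cz', 'vo', 'vo']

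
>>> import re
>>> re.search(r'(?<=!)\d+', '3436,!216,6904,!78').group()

'216'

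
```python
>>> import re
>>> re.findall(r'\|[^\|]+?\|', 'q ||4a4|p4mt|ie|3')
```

['|4a4|', '|ie|']

Scanning left to right: at [3:8] → '|4a4|'; at [12:16] → '|ie|'.
Since nothing is captured, `findall` lists the 2 matched substrings directly.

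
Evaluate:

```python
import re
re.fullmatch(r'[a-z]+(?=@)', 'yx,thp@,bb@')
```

For `fullmatch`, every character of the input must be accounted for by the pattern.
Here the pattern can't cover the whole string, so the call returns None.

None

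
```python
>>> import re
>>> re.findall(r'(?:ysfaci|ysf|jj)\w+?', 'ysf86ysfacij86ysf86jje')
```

['ysf8', 'ysfacij', 'ysf8', 'jje']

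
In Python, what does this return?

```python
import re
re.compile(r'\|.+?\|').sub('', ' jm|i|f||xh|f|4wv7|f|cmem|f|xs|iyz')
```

Lazy quantifiers expand one character at a time until the remainder of the pattern can match.
Matches: at [3:6] → '|i|'; at [7:12] → '||xh|'; at [13:19] → '|4wv7|'; at [20:26] → '|cmem|'; at [27:31] → '|xs|'.
`sub` substitutes '' at each match site.

' jmffffiyz'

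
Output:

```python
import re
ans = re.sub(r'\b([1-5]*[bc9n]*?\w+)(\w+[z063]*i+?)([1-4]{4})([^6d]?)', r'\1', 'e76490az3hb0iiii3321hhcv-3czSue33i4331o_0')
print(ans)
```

Pattern: a word boundary (`\b`, zero-width); then zero or more of a character in [1-5], then zero or more of one of [bc9n] (lazy), then one or more of a word character (captured); then one or more of a word character, then zero or more of one of [z063], then one or more of a literal 'i' (lazy) (captured); then exactly 4 of a character in [1-4] (captured); then optionally any character except [6d] (captured).
Matches: at [0:21] → 'e76490az3hb0iiii3321h'; at [25:39] → '3czSue33i4331o'.
Each match is replaced using the text its own group 1 captured.

e76490az3hb0iihcv-3czSue3_0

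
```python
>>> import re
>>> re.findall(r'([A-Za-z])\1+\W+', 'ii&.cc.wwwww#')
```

A backreference is literal: `\1` must see the identical characters the first group matched.
One capturing group, so `findall` returns just the captured substring from each match — 3 in all.

['i', 'c', 'w']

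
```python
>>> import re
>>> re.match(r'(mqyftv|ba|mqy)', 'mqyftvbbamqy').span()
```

(0, 6)

The regex engine tests alternatives in the order written; an earlier branch that matches wins even if a later one would match more.
`re.match` only tries the pattern at the start of the string.
The match spans [0:6] → 'mqyftv'.
Captured: group 1 = 'mqyftv'.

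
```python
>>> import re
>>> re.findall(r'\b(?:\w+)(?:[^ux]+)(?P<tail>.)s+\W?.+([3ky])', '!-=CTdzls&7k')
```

This matches a word boundary (`\b`, zero-width); then one or more of a word character (non-capturing group); then one or more of any character except [ux] (non-capturing group); then any character (captured as 'tail'); then one or more of the literal 's', then optionally a non-word character, then one or more of any character; then one of [3ky] (captured).
`findall` packs the 2 group values into a tuple for every match.

[('l', 'k')]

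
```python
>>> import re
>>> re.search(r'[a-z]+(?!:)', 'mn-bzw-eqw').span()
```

(0, 2)

The negative lookahead/lookbehind blocks any match where the forbidden context is present.
Unlike `match`, `search` isn't anchored — it looks for the pattern anywhere in the string.
The match spans [0:2] → 'mn'.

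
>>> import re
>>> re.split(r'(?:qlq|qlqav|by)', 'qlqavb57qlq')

`|` is ordered: at each position the engine commits to the first alternative that works.
Splitting on the pattern gives 3 pieces.

['', 'avb57', '']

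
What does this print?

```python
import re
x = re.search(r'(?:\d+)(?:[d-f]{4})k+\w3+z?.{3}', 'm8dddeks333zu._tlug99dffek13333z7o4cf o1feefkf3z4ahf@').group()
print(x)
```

This matches one or more of a digit (non-capturing group); then exactly 4 of a character in [d-f] (non-capturing group); then one or more of a literal 'k'; then a word character, then one or more of the literal '3', then optionally the literal 'z'; then exactly 3 of any character.
Unlike `match`, `search` isn't anchored — it looks for the pattern anywhere in the string.
The match spans [1:15] → '8dddeks333zu._'.

8dddeks333zu._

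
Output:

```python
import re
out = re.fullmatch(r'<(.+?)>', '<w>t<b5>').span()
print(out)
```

`re.fullmatch` is like wrapping the pattern in `^…$` (in single-line mode).
The match spans [0:8] → '<w>t<b5>'.
Captured: group 1 = 'w>t<b5'.

(0, 8)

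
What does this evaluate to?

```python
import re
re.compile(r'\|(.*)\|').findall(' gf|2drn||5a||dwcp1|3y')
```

`findall` collects group 1 from the one match (1 total).

['2drn||5a||dwcp1']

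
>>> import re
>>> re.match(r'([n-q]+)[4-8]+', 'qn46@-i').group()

The pattern matches one or more of a character in [n-q] (captured); then one or more of a character in [4-8].
With `match`, the pattern is implicitly anchored at the beginning.
The match spans [0:4] → 'qn46'.
Captured: group 1 = 'qn'.

'qn46'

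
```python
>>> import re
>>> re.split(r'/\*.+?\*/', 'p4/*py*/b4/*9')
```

The string is cut at each match, leaving 2 pieces.

['p4', 'b4/*9']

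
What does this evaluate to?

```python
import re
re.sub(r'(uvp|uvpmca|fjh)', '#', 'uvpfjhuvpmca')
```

Alternation tries branches left to right and keeps the first one that lets the overall match succeed at that position.
Matches: at [0:3] → 'uvp'; at [3:6] → 'fjh'; at [6:9] → 'uvp'.
Every occurrence is swapped for '#'.

'###mca'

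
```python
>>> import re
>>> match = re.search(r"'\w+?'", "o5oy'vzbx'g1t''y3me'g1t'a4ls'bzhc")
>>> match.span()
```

The match spans [4:10] → "'vzbx'".

(4, 10)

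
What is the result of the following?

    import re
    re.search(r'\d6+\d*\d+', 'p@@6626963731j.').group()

The pattern matches a digit, then one or more of a literal '6', then zero or more of a digit; then one or more of a digit.
`search` walks the string left to right and returns the first match it finds.
The match spans [3:13] → '6626963731'.

'6626963731'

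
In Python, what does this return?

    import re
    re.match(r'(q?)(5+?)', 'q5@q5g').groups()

('q', '5')

The match spans [0:2] → 'q5'.
Captured: group 1 = 'q', group 2 = '5'.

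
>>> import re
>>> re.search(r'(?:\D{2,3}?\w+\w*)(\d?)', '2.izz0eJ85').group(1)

The match spans [1:10] → '.izz0eJ85'.
Captured: group 1 = ''.

''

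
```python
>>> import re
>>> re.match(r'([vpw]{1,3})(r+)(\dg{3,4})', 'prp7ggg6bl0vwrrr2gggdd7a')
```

None

The pattern matches 1 to 3 of one of [vpw] (captured); then one or more of a literal 'r' (captured); then a digit, then 3 to 4 of the literal 'g' (captured).
`re.match` won't scan ahead — the pattern has to work from the very first character.
Here the string doesn't start with a match, so the call returns None.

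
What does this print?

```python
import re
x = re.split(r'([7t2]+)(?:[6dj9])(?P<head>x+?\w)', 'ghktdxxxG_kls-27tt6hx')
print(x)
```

The `?` after the quantifier makes it lazy — it takes as little as possible before letting the rest of the pattern try.
`re.split` interleaves the captured-group text with the surrounding fragments.

['ghk', 't', 'xx', 'xG_kls-27tt6hx']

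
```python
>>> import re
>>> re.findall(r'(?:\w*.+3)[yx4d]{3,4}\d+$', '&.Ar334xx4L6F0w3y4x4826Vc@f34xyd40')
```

This matches zero or more of a word character, then one or more of any character, then the literal '3' (non-capturing group); then 3 to 4 of one of [yx4d], then one or more of a digit; then anchored at the end.
Walking the string: at [0:34] → '&.Ar334xx4L6F0w3y4x4826Vc@f34xyd40'.
`findall` yields the raw match text (1 of them) because the pattern has no groups.

['&.Ar334xx4L6F0w3y4x4826Vc@f34xyd40']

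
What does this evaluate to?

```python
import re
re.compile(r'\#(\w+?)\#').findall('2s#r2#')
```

['r2']

Walking the string: at [2:6] match '#r2#', group 1 = 'r2'.
`findall` collects group 1 from the one match (1 total).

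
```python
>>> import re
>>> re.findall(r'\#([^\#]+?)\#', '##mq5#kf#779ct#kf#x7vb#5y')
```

['mq5', '779ct', 'x7vb']

Matches: at [1:6] match '#mq5#', group 1 = 'mq5'; at [8:15] match '#779ct#', group 1 = '779ct'; at [17:23] match '#x7vb#', group 1 = 'x7vb'.
With a single group, `findall` returns only what that group captured — 3 items.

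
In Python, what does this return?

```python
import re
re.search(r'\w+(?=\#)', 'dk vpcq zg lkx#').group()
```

The positive lookaround only admits positions where the adjacent text matches; those characters stay outside the span.
`re.search` tries every starting position until one works.
The match spans [11:14] → 'lkx'.

'lkx'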